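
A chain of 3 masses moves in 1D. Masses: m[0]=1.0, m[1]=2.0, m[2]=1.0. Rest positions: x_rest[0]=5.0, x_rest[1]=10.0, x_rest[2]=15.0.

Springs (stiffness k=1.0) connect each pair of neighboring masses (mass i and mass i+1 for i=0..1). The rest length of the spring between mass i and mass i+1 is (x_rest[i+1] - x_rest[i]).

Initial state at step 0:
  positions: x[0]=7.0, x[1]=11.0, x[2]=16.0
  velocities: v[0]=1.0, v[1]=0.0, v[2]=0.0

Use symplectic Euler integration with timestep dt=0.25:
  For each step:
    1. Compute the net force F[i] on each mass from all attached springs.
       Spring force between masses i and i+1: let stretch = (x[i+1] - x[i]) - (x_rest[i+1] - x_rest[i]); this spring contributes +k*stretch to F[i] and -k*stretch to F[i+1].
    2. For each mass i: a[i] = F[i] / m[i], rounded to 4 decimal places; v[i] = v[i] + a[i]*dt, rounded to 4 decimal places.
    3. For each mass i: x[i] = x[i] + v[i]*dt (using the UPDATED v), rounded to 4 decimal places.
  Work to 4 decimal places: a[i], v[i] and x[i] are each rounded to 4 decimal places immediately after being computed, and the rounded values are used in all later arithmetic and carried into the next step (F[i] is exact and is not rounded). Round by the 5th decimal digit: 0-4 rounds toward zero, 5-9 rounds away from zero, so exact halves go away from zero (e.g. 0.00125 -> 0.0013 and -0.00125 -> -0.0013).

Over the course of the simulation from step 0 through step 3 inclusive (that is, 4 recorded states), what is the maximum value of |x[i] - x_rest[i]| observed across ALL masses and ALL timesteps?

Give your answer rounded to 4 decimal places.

Step 0: x=[7.0000 11.0000 16.0000] v=[1.0000 0.0000 0.0000]
Step 1: x=[7.1875 11.0313 16.0000] v=[0.7500 0.1250 0.0000]
Step 2: x=[7.3028 11.0977 16.0020] v=[0.4610 0.2656 0.0078]
Step 3: x=[7.3427 11.1988 16.0099] v=[0.1597 0.4043 0.0317]
Max displacement = 2.3427

Answer: 2.3427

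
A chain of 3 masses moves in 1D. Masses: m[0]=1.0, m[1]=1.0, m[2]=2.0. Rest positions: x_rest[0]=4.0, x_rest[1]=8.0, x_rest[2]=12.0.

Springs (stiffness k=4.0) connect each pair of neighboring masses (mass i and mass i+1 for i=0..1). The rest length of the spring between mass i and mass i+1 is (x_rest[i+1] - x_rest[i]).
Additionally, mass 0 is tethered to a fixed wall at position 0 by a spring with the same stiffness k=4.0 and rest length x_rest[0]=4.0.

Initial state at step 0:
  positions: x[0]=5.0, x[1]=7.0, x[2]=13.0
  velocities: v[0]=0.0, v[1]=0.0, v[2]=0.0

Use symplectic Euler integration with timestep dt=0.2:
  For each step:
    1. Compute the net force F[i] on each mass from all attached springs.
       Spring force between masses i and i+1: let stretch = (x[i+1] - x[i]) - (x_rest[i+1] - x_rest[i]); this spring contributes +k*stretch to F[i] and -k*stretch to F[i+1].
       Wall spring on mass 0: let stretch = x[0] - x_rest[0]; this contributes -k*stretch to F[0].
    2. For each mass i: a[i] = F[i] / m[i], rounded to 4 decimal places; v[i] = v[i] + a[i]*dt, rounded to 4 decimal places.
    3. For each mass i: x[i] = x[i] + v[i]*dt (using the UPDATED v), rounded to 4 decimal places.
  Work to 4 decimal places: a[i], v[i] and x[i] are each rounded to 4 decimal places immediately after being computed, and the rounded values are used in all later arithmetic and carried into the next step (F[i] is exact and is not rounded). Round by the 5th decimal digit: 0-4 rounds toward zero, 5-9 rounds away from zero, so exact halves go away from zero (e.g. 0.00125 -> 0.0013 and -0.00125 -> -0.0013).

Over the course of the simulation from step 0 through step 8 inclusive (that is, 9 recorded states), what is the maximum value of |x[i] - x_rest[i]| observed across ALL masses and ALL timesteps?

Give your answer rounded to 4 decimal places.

Answer: 1.7650

Derivation:
Step 0: x=[5.0000 7.0000 13.0000] v=[0.0000 0.0000 0.0000]
Step 1: x=[4.5200 7.6400 12.8400] v=[-2.4000 3.2000 -0.8000]
Step 2: x=[3.8160 8.6128 12.5840] v=[-3.5200 4.8640 -1.2800]
Step 3: x=[3.2689 9.4535 12.3303] v=[-2.7354 4.2035 -1.2685]
Step 4: x=[3.1883 9.7650 12.1665] v=[-0.4028 1.5573 -0.8192]
Step 5: x=[3.6499 9.4084 12.1305] v=[2.3079 -1.7829 -0.1798]
Step 6: x=[4.4489 8.5660 12.1968] v=[3.9948 -4.2120 0.3314]
Step 7: x=[5.1948 7.6458 12.2926] v=[3.7294 -4.6010 0.4791]
Step 8: x=[5.5017 7.0769 12.3367] v=[1.5344 -2.8444 0.2204]
Max displacement = 1.7650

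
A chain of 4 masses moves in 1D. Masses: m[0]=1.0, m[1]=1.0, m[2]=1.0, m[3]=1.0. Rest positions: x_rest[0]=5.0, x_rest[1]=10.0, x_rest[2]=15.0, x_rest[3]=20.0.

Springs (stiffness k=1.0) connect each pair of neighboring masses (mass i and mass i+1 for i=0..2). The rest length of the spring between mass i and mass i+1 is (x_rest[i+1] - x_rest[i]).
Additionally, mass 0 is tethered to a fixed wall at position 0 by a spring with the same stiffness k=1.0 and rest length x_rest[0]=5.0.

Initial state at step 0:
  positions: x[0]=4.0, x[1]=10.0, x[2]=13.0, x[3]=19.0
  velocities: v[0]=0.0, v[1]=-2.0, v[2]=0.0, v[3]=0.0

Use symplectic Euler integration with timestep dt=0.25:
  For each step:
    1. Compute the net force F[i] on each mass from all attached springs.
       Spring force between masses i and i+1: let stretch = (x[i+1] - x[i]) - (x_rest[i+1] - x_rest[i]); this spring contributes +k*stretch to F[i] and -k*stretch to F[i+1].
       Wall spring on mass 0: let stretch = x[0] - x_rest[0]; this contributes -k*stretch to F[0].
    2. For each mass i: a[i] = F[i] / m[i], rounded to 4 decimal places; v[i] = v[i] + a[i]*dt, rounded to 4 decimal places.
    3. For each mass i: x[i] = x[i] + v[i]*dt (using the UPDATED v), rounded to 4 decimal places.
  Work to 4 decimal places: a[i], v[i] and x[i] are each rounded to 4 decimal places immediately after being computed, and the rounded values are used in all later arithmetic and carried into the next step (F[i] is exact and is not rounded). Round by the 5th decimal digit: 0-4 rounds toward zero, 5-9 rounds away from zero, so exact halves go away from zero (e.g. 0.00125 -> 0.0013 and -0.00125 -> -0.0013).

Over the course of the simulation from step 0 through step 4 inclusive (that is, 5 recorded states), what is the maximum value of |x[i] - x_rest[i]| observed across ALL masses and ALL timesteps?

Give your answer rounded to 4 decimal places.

Answer: 2.7379

Derivation:
Step 0: x=[4.0000 10.0000 13.0000 19.0000] v=[0.0000 -2.0000 0.0000 0.0000]
Step 1: x=[4.1250 9.3125 13.1875 18.9375] v=[0.5000 -2.7500 0.7500 -0.2500]
Step 2: x=[4.3164 8.5430 13.4922 18.8281] v=[0.7656 -3.0781 1.2188 -0.4375]
Step 3: x=[4.5022 7.8186 13.8211 18.6977] v=[0.7432 -2.8975 1.3155 -0.5215]
Step 4: x=[4.6139 7.2621 14.0796 18.5750] v=[0.4468 -2.2260 1.0340 -0.4907]
Max displacement = 2.7379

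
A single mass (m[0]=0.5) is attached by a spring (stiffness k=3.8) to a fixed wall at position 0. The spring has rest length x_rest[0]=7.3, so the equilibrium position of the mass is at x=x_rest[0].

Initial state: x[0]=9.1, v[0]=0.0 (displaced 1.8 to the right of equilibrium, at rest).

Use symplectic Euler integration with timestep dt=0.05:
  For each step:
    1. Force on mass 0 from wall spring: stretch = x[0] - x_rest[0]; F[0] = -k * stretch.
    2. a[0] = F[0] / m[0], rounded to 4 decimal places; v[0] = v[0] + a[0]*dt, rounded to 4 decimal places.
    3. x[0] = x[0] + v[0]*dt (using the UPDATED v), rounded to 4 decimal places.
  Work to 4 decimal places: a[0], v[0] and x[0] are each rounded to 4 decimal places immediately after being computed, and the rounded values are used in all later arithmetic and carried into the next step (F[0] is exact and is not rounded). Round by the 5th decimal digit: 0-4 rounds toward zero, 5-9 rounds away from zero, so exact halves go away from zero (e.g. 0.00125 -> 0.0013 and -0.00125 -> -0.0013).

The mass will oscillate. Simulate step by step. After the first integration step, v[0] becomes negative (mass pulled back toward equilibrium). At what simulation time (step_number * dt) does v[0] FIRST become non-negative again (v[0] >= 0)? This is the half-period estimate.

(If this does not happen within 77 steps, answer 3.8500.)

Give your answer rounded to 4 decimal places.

Answer: 1.1500

Derivation:
Step 0: x=[9.1000] v=[0.0000]
Step 1: x=[9.0658] v=[-0.6840]
Step 2: x=[8.9981] v=[-1.3550]
Step 3: x=[8.8981] v=[-2.0003]
Step 4: x=[8.7677] v=[-2.6076]
Step 5: x=[8.6094] v=[-3.1653]
Step 6: x=[8.4263] v=[-3.6629]
Step 7: x=[8.2218] v=[-4.0909]
Step 8: x=[7.9997] v=[-4.4412]
Step 9: x=[7.7643] v=[-4.7071]
Step 10: x=[7.5201] v=[-4.8835]
Step 11: x=[7.2717] v=[-4.9671]
Step 12: x=[7.0239] v=[-4.9563]
Step 13: x=[6.7813] v=[-4.8514]
Step 14: x=[6.5486] v=[-4.6543]
Step 15: x=[6.3302] v=[-4.3688]
Step 16: x=[6.1302] v=[-4.0003]
Step 17: x=[5.9524] v=[-3.5558]
Step 18: x=[5.8002] v=[-3.0437]
Step 19: x=[5.6765] v=[-2.4738]
Step 20: x=[5.5837] v=[-1.8569]
Step 21: x=[5.5235] v=[-1.2047]
Step 22: x=[5.4970] v=[-0.5296]
Step 23: x=[5.5048] v=[0.1555]
First v>=0 after going negative at step 23, time=1.1500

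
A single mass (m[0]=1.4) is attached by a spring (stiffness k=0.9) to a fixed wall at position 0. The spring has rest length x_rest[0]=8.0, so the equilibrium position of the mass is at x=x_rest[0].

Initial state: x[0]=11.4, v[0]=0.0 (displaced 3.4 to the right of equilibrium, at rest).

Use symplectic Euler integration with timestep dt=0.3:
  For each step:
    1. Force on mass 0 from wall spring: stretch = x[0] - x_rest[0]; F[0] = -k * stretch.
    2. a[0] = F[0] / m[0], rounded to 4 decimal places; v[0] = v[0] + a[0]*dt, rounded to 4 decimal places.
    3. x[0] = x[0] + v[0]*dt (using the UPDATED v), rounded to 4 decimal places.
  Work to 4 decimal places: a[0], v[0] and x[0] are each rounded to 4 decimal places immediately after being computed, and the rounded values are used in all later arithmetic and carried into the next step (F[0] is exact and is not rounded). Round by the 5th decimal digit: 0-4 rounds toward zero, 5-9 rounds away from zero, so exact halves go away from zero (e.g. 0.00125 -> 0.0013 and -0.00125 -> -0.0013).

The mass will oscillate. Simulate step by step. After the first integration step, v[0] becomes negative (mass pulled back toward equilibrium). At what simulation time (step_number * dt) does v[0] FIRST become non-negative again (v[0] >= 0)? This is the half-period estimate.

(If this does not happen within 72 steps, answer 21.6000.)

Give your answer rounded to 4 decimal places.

Step 0: x=[11.4000] v=[0.0000]
Step 1: x=[11.2033] v=[-0.6557]
Step 2: x=[10.8213] v=[-1.2735]
Step 3: x=[10.2760] v=[-1.8176]
Step 4: x=[9.5991] v=[-2.2565]
Step 5: x=[8.8296] v=[-2.5649]
Step 6: x=[8.0121] v=[-2.7249]
Step 7: x=[7.1939] v=[-2.7272]
Step 8: x=[6.4224] v=[-2.5717]
Step 9: x=[5.7422] v=[-2.2674]
Step 10: x=[5.1926] v=[-1.8320]
Step 11: x=[4.8054] v=[-1.2906]
Step 12: x=[4.6031] v=[-0.6745]
Step 13: x=[4.5973] v=[-0.0194]
Step 14: x=[4.7884] v=[0.6369]
First v>=0 after going negative at step 14, time=4.2000

Answer: 4.2000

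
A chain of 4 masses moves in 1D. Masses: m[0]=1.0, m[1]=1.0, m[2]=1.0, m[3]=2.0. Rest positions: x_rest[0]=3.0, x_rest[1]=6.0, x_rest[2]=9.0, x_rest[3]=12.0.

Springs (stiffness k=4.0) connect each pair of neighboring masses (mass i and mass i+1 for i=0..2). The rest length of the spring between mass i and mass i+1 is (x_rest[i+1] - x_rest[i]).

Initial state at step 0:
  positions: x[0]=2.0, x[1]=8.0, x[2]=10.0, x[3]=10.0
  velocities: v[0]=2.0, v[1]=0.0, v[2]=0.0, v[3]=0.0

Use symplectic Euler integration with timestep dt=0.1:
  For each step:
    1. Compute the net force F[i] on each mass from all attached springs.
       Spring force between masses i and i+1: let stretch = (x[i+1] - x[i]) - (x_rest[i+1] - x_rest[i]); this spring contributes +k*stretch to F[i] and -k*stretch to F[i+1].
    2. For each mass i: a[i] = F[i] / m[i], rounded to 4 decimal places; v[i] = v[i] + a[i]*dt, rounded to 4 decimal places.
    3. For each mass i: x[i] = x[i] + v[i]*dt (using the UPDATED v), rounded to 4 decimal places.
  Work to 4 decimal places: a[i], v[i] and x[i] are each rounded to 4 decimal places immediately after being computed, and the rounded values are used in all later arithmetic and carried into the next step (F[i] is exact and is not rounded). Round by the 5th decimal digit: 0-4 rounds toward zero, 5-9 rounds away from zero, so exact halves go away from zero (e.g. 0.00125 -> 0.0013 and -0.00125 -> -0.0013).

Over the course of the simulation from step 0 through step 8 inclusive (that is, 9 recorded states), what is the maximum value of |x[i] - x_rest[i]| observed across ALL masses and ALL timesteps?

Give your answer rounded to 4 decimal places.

Step 0: x=[2.0000 8.0000 10.0000 10.0000] v=[2.0000 0.0000 0.0000 0.0000]
Step 1: x=[2.3200 7.8400 9.9200 10.0600] v=[3.2000 -1.6000 -0.8000 0.6000]
Step 2: x=[2.7408 7.5424 9.7624 10.1772] v=[4.2080 -2.9760 -1.5760 1.1720]
Step 3: x=[3.2337 7.1415 9.5326 10.3461] v=[4.9286 -4.0086 -2.2981 1.6890]
Step 4: x=[3.7629 6.6800 9.2397 10.5587] v=[5.2917 -4.6153 -2.9291 2.1263]
Step 5: x=[4.2888 6.2042 8.8972 10.8050] v=[5.2585 -4.7583 -3.4254 2.4625]
Step 6: x=[4.7713 5.7595 8.5233 11.0731] v=[4.8247 -4.4473 -3.7395 2.6809]
Step 7: x=[5.1733 5.3858 8.1408 11.3502] v=[4.0200 -3.7371 -3.8251 2.7709]
Step 8: x=[5.4638 5.1138 7.7765 11.6231] v=[2.9050 -2.7201 -3.6433 2.7290]
Max displacement = 2.4638

Answer: 2.4638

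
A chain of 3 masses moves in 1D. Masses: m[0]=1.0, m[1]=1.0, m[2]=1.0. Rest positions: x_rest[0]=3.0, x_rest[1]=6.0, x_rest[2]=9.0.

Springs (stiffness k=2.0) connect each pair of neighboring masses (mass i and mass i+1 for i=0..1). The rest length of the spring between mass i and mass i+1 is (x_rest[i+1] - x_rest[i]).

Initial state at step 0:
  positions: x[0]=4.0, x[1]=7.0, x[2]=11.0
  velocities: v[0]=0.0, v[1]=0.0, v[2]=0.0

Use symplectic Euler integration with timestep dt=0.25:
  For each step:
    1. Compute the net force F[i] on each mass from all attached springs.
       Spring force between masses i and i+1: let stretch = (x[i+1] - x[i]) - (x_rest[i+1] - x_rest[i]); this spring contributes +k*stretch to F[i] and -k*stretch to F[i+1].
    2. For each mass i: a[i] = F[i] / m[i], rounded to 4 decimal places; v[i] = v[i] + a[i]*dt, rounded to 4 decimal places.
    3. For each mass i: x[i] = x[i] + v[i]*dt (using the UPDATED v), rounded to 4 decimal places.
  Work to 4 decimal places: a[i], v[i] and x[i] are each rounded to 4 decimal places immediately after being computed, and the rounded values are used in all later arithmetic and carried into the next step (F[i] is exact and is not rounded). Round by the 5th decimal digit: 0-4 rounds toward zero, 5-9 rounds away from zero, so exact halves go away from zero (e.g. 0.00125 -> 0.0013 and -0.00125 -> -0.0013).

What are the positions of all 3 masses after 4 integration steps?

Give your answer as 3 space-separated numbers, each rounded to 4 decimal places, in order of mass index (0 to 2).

Step 0: x=[4.0000 7.0000 11.0000] v=[0.0000 0.0000 0.0000]
Step 1: x=[4.0000 7.1250 10.8750] v=[0.0000 0.5000 -0.5000]
Step 2: x=[4.0156 7.3281 10.6563] v=[0.0625 0.8125 -0.8750]
Step 3: x=[4.0703 7.5332 10.3965] v=[0.2188 0.8204 -1.0391]
Step 4: x=[4.1829 7.6634 10.1538] v=[0.4503 0.5206 -0.9708]

Answer: 4.1829 7.6634 10.1538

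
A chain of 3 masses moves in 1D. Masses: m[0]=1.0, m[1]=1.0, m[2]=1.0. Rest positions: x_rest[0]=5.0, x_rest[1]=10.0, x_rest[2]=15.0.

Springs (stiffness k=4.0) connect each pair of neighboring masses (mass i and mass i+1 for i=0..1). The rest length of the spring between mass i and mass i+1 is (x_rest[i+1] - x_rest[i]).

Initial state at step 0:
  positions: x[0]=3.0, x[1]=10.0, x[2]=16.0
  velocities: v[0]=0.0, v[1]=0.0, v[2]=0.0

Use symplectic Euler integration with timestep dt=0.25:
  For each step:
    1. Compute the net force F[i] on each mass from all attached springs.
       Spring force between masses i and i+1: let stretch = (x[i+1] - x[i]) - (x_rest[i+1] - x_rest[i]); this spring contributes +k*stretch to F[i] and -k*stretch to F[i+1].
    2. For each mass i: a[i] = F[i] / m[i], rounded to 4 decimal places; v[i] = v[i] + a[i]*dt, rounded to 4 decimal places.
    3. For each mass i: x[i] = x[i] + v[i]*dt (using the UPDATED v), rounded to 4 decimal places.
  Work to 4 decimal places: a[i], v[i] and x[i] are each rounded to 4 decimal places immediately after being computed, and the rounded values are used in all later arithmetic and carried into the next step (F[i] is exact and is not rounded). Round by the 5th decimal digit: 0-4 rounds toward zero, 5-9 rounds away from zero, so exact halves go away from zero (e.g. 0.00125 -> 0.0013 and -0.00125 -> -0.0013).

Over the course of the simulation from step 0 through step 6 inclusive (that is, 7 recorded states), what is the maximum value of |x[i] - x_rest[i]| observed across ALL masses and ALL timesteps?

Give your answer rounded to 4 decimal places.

Step 0: x=[3.0000 10.0000 16.0000] v=[0.0000 0.0000 0.0000]
Step 1: x=[3.5000 9.7500 15.7500] v=[2.0000 -1.0000 -1.0000]
Step 2: x=[4.3125 9.4375 15.2500] v=[3.2500 -1.2500 -2.0000]
Step 3: x=[5.1563 9.2969 14.5469] v=[3.3750 -0.5625 -2.8125]
Step 4: x=[5.7852 9.4336 13.7813] v=[2.5156 0.5469 -3.0625]
Step 5: x=[6.0762 9.7452 13.1788] v=[1.1640 1.2462 -2.4102]
Step 6: x=[6.0345 9.9979 12.9679] v=[-0.1670 1.0108 -0.8438]
Max displacement = 2.0321

Answer: 2.0321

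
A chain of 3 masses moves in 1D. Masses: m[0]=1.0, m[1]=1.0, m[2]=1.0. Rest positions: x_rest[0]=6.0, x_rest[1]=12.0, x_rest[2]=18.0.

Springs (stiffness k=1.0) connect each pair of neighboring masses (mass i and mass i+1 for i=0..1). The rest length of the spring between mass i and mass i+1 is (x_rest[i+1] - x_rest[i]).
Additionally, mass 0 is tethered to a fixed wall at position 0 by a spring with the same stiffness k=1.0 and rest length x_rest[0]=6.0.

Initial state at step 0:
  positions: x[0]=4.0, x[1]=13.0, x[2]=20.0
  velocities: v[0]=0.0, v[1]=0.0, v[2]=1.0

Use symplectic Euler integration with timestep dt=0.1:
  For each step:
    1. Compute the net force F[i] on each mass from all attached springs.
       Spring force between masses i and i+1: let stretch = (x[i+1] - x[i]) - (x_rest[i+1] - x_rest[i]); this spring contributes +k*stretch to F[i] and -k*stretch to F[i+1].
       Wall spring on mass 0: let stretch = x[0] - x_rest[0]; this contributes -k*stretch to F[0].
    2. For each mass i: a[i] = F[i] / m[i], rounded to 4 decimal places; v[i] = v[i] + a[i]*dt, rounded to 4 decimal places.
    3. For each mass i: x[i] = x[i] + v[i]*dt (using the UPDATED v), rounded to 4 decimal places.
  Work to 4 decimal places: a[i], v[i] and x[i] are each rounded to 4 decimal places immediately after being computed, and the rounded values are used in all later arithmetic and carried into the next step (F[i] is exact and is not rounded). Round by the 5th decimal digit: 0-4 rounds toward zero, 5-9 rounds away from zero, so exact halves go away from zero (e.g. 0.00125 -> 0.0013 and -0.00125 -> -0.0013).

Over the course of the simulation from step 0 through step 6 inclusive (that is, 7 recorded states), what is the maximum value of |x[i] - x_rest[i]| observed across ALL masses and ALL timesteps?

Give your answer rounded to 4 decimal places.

Step 0: x=[4.0000 13.0000 20.0000] v=[0.0000 0.0000 1.0000]
Step 1: x=[4.0500 12.9800 20.0900] v=[0.5000 -0.2000 0.9000]
Step 2: x=[4.1488 12.9418 20.1689] v=[0.9880 -0.3820 0.7890]
Step 3: x=[4.2940 12.8879 20.2355] v=[1.4524 -0.5386 0.6663]
Step 4: x=[4.4822 12.8216 20.2887] v=[1.8824 -0.6632 0.5315]
Step 5: x=[4.7090 12.7466 20.3272] v=[2.2681 -0.7504 0.3848]
Step 6: x=[4.9691 12.6670 20.3499] v=[2.6010 -0.7961 0.2267]
Max displacement = 2.3499

Answer: 2.3499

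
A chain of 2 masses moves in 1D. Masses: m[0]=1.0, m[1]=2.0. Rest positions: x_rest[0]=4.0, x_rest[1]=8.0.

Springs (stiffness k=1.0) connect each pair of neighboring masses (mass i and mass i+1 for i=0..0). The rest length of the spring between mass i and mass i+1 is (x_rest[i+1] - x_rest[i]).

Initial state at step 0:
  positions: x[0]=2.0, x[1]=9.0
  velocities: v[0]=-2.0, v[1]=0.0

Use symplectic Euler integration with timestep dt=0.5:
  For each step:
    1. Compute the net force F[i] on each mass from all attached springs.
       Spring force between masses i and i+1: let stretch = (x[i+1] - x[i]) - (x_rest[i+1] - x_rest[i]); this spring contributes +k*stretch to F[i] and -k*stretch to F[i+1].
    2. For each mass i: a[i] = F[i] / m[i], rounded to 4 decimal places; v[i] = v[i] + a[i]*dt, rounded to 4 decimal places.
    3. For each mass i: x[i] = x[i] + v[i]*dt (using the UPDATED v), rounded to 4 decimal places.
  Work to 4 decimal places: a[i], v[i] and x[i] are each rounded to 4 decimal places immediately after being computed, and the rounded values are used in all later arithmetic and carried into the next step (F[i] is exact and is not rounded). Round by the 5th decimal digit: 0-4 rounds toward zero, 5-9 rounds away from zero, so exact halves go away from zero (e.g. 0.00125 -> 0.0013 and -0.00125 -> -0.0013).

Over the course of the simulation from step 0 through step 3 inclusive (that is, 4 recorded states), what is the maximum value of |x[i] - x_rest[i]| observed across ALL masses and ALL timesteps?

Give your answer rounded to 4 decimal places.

Answer: 2.2500

Derivation:
Step 0: x=[2.0000 9.0000] v=[-2.0000 0.0000]
Step 1: x=[1.7500 8.6250] v=[-0.5000 -0.7500]
Step 2: x=[2.2188 7.8906] v=[0.9375 -1.4688]
Step 3: x=[3.1055 6.9472] v=[1.7734 -1.8868]
Max displacement = 2.2500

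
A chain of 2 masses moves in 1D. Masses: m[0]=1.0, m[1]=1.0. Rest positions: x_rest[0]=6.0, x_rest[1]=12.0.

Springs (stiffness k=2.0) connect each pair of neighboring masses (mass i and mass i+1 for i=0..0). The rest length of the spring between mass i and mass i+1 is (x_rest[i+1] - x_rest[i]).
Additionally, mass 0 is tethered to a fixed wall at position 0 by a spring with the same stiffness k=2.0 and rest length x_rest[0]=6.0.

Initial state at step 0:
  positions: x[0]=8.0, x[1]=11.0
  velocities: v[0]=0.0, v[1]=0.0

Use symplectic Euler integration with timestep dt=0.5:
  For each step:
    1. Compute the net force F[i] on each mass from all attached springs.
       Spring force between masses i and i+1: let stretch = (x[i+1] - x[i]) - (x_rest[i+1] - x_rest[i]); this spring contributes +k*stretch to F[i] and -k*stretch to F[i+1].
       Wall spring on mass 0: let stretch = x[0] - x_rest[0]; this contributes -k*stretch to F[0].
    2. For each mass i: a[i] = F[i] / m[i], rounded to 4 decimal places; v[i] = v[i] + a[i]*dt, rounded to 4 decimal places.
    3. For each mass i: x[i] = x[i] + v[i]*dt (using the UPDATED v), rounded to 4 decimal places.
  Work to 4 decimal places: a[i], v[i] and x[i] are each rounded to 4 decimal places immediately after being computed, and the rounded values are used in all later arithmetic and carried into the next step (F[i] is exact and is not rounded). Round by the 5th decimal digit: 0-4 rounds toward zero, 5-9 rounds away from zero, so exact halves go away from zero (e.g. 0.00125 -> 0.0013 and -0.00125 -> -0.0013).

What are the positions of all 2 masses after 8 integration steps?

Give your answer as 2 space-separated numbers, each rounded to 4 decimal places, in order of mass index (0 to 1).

Step 0: x=[8.0000 11.0000] v=[0.0000 0.0000]
Step 1: x=[5.5000 12.5000] v=[-5.0000 3.0000]
Step 2: x=[3.7500 13.5000] v=[-3.5000 2.0000]
Step 3: x=[5.0000 12.6250] v=[2.5000 -1.7500]
Step 4: x=[7.5625 10.9375] v=[5.1250 -3.3750]
Step 5: x=[8.0313 10.5625] v=[0.9375 -0.7500]
Step 6: x=[5.7500 11.9219] v=[-4.5626 2.7188]
Step 7: x=[3.6797 13.1954] v=[-4.1407 2.5469]
Step 8: x=[4.5274 12.7110] v=[1.6953 -0.9688]

Answer: 4.5274 12.7110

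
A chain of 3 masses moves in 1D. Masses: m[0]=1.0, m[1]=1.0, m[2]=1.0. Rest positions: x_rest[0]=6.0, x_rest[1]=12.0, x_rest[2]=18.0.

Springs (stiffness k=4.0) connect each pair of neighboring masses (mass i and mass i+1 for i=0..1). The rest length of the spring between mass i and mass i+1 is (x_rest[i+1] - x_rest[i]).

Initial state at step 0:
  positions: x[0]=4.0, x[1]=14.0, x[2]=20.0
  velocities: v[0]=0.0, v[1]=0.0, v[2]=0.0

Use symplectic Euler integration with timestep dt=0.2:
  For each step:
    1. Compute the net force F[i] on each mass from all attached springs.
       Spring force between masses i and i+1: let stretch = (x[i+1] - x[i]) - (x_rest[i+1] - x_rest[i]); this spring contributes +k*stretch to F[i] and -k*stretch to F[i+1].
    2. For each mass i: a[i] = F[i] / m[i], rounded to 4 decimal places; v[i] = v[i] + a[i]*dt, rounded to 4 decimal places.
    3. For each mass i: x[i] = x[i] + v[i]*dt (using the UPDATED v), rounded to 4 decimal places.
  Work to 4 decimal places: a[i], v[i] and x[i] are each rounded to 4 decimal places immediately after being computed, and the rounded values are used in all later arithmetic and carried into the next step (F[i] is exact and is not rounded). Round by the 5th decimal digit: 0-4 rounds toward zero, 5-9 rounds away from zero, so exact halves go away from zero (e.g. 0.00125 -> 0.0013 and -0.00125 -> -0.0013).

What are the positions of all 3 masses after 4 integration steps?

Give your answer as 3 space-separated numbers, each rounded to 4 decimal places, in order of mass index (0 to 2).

Step 0: x=[4.0000 14.0000 20.0000] v=[0.0000 0.0000 0.0000]
Step 1: x=[4.6400 13.3600 20.0000] v=[3.2000 -3.2000 0.0000]
Step 2: x=[5.7152 12.3872 19.8976] v=[5.3760 -4.8640 -0.5120]
Step 3: x=[6.8979 11.5485 19.5535] v=[5.9136 -4.1933 -1.7203]
Step 4: x=[7.8647 11.2465 18.8886] v=[4.8341 -1.5098 -3.3243]

Answer: 7.8647 11.2465 18.8886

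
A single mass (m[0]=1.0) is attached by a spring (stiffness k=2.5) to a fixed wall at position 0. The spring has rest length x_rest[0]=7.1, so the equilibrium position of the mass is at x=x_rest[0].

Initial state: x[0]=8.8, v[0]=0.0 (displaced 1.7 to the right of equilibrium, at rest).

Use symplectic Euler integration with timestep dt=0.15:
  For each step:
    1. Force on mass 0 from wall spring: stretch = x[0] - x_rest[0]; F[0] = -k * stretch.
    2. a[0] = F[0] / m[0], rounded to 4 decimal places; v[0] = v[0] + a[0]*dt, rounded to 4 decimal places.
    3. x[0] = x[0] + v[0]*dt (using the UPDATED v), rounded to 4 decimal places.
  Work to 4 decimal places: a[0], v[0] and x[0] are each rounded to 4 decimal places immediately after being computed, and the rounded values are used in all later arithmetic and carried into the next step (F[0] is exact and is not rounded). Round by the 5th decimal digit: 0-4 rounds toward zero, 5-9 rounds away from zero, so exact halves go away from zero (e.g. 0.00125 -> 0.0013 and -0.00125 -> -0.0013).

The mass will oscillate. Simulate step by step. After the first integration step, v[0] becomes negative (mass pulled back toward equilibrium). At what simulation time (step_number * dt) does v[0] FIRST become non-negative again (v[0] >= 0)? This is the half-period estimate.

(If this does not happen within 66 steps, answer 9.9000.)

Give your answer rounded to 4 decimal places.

Step 0: x=[8.8000] v=[0.0000]
Step 1: x=[8.7044] v=[-0.6375]
Step 2: x=[8.5185] v=[-1.2392]
Step 3: x=[8.2528] v=[-1.7711]
Step 4: x=[7.9223] v=[-2.2034]
Step 5: x=[7.5455] v=[-2.5118]
Step 6: x=[7.1437] v=[-2.6789]
Step 7: x=[6.7394] v=[-2.6953]
Step 8: x=[6.3554] v=[-2.5601]
Step 9: x=[6.0133] v=[-2.2809]
Step 10: x=[5.7323] v=[-1.8734]
Step 11: x=[5.5282] v=[-1.3605]
Step 12: x=[5.4125] v=[-0.7711]
Step 13: x=[5.3918] v=[-0.1383]
Step 14: x=[5.4671] v=[0.5023]
First v>=0 after going negative at step 14, time=2.1000

Answer: 2.1000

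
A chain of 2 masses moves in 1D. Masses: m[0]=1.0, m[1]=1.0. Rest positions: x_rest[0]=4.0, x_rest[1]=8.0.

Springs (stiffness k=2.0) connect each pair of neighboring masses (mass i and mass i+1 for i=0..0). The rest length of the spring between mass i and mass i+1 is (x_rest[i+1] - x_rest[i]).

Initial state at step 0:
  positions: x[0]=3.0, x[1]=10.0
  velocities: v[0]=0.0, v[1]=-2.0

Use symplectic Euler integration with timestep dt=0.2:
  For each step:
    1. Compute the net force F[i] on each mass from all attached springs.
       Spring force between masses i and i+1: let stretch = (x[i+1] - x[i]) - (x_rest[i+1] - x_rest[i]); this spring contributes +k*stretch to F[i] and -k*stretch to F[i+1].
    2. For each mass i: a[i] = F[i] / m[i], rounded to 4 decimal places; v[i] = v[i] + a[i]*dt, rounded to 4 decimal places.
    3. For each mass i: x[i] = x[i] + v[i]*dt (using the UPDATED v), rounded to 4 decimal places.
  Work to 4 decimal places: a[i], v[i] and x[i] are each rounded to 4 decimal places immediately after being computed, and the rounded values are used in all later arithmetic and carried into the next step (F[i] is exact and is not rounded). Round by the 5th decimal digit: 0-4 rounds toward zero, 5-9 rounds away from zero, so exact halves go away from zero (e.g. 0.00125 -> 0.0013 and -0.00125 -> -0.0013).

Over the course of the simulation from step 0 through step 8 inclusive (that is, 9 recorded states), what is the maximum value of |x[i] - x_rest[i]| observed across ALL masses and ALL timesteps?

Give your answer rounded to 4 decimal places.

Step 0: x=[3.0000 10.0000] v=[0.0000 -2.0000]
Step 1: x=[3.2400 9.3600] v=[1.2000 -3.2000]
Step 2: x=[3.6496 8.5504] v=[2.0480 -4.0480]
Step 3: x=[4.1313 7.6687] v=[2.4083 -4.4083]
Step 4: x=[4.5760 6.8240] v=[2.2233 -4.2233]
Step 5: x=[4.8805 6.1195] v=[1.5225 -3.5225]
Step 6: x=[4.9641 5.6359] v=[0.4181 -2.4181]
Step 7: x=[4.7815 5.4185] v=[-0.9132 -1.0868]
Step 8: x=[4.3298 5.4702] v=[-2.2584 0.2584]
Max displacement = 2.5815

Answer: 2.5815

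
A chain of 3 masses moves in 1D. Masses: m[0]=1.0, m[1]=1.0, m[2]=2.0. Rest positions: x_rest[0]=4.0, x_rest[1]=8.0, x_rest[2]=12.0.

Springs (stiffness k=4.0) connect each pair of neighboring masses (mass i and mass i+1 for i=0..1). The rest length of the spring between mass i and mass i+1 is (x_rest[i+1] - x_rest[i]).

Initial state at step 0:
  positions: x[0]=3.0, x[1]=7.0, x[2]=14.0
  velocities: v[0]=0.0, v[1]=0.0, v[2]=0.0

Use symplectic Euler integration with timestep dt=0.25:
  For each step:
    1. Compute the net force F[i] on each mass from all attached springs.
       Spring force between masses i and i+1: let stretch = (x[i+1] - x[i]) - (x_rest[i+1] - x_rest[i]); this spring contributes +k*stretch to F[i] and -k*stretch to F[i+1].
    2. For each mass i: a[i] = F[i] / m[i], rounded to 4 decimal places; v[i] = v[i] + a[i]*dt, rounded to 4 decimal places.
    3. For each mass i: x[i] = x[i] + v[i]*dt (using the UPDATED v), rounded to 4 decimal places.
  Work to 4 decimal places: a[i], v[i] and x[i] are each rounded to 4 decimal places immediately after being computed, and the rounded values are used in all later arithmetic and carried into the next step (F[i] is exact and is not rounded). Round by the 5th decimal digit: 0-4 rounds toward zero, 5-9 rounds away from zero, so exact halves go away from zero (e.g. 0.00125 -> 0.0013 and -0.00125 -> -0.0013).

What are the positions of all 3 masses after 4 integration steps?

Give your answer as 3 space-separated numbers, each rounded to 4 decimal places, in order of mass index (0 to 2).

Answer: 4.7843 9.4653 11.8752

Derivation:
Step 0: x=[3.0000 7.0000 14.0000] v=[0.0000 0.0000 0.0000]
Step 1: x=[3.0000 7.7500 13.6250] v=[0.0000 3.0000 -1.5000]
Step 2: x=[3.1875 8.7813 13.0156] v=[0.7500 4.1250 -2.4375]
Step 3: x=[3.7735 9.4727 12.3769] v=[2.3438 2.7655 -2.5547]
Step 4: x=[4.7843 9.4653 11.8752] v=[4.0430 -0.0295 -2.0068]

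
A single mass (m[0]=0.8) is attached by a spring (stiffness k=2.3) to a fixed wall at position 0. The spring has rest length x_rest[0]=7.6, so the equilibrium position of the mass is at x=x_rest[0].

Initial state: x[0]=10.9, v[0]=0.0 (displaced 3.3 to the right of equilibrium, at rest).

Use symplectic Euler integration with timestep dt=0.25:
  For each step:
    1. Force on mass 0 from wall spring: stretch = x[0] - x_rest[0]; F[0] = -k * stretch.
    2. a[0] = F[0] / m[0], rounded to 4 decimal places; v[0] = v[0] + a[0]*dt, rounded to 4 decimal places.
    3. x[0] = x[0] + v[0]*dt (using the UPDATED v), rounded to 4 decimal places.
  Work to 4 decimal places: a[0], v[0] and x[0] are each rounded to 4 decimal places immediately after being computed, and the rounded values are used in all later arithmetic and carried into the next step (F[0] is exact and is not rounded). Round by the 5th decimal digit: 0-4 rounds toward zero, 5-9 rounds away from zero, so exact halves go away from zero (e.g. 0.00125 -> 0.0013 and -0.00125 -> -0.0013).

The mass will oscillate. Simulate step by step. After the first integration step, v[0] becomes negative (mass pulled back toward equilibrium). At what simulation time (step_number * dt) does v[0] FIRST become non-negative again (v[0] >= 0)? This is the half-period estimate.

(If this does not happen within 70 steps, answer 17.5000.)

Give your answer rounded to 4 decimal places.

Step 0: x=[10.9000] v=[0.0000]
Step 1: x=[10.3070] v=[-2.3719]
Step 2: x=[9.2276] v=[-4.3176]
Step 3: x=[7.8557] v=[-5.4875]
Step 4: x=[6.4379] v=[-5.6713]
Step 5: x=[5.2289] v=[-4.8361]
Step 6: x=[4.4459] v=[-3.1319]
Step 7: x=[4.2297] v=[-0.8649]
Step 8: x=[4.6191] v=[1.5575]
First v>=0 after going negative at step 8, time=2.0000

Answer: 2.0000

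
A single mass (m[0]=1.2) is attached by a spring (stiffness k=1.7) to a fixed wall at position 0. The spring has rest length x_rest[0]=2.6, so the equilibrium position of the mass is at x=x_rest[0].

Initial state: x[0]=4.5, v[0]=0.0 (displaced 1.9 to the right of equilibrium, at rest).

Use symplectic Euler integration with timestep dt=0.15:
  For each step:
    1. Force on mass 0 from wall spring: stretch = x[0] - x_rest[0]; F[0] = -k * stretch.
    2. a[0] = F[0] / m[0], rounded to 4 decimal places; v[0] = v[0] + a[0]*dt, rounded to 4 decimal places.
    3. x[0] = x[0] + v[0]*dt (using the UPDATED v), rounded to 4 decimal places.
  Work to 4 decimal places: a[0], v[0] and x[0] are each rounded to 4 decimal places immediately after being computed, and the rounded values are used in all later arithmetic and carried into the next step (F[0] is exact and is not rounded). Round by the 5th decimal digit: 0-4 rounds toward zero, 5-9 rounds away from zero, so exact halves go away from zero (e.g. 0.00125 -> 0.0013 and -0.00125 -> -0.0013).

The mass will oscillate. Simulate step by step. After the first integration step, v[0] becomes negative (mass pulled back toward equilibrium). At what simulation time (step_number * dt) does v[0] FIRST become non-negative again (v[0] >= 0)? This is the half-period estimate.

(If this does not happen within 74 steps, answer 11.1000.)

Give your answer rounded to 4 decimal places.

Answer: 2.7000

Derivation:
Step 0: x=[4.5000] v=[0.0000]
Step 1: x=[4.4394] v=[-0.4038]
Step 2: x=[4.3202] v=[-0.7947]
Step 3: x=[4.1462] v=[-1.1603]
Step 4: x=[3.9229] v=[-1.4889]
Step 5: x=[3.6574] v=[-1.7700]
Step 6: x=[3.3582] v=[-1.9947]
Step 7: x=[3.0348] v=[-2.1558]
Step 8: x=[2.6976] v=[-2.2482]
Step 9: x=[2.3573] v=[-2.2689]
Step 10: x=[2.0247] v=[-2.2173]
Step 11: x=[1.7104] v=[-2.0951]
Step 12: x=[1.4245] v=[-1.9061]
Step 13: x=[1.1761] v=[-1.6563]
Step 14: x=[0.9730] v=[-1.3537]
Step 15: x=[0.8218] v=[-1.0080]
Step 16: x=[0.7273] v=[-0.6301]
Step 17: x=[0.6925] v=[-0.2322]
Step 18: x=[0.7185] v=[0.1731]
First v>=0 after going negative at step 18, time=2.7000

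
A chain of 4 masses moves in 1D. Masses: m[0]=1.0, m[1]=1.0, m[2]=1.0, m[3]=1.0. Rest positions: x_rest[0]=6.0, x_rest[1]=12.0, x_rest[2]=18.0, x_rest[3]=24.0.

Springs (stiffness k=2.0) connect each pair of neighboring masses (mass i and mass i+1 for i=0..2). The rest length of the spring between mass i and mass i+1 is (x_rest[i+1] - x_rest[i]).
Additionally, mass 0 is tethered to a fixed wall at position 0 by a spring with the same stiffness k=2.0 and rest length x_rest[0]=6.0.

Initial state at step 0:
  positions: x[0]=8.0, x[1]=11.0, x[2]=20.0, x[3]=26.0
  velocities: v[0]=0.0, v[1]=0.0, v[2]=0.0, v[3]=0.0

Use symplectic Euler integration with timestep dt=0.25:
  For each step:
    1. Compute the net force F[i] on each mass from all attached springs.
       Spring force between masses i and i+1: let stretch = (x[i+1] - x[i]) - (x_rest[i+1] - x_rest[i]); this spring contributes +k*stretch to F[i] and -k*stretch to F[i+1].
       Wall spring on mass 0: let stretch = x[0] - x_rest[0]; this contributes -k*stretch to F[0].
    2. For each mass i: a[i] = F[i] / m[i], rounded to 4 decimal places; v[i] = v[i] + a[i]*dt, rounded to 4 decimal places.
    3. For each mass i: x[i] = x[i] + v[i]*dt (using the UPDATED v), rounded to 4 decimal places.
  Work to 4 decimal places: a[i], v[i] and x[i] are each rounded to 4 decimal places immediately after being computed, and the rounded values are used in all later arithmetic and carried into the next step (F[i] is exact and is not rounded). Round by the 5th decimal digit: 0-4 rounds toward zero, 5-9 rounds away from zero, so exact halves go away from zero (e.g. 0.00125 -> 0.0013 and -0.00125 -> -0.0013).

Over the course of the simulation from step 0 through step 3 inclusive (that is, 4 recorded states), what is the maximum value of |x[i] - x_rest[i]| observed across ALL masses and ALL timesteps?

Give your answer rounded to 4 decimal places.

Step 0: x=[8.0000 11.0000 20.0000 26.0000] v=[0.0000 0.0000 0.0000 0.0000]
Step 1: x=[7.3750 11.7500 19.6250 26.0000] v=[-2.5000 3.0000 -1.5000 0.0000]
Step 2: x=[6.3750 12.9375 19.0625 25.9531] v=[-4.0000 4.7500 -2.2500 -0.1875]
Step 3: x=[5.3984 14.0703 18.5957 25.7949] v=[-3.9063 4.5313 -1.8672 -0.6328]
Max displacement = 2.0703

Answer: 2.0703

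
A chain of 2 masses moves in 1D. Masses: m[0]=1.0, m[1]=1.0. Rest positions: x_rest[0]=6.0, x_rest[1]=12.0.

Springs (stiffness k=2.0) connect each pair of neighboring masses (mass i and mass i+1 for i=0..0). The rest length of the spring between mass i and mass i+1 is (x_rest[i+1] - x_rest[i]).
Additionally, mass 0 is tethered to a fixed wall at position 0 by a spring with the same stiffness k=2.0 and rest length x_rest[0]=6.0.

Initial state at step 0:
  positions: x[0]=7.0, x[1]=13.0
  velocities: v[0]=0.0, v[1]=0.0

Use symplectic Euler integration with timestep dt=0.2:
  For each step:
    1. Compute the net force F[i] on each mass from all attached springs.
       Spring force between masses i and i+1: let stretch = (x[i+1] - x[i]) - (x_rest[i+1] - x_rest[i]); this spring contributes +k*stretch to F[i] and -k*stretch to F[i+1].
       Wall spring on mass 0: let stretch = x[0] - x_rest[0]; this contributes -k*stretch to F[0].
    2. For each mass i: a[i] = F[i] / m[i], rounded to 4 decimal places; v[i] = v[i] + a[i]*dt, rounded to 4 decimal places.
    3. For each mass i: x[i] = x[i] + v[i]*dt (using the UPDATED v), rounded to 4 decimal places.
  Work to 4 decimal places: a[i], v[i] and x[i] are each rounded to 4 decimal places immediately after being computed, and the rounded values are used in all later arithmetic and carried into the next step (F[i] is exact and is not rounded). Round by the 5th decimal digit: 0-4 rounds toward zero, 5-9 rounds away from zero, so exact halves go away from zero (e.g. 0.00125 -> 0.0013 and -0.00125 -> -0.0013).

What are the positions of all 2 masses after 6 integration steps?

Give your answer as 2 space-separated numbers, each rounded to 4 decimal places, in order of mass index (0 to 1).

Step 0: x=[7.0000 13.0000] v=[0.0000 0.0000]
Step 1: x=[6.9200 13.0000] v=[-0.4000 0.0000]
Step 2: x=[6.7728 12.9936] v=[-0.7360 -0.0320]
Step 3: x=[6.5814 12.9695] v=[-0.9568 -0.1203]
Step 4: x=[6.3746 12.9144] v=[-1.0341 -0.2755]
Step 5: x=[6.1810 12.8161] v=[-0.9680 -0.4914]
Step 6: x=[6.0237 12.6670] v=[-0.7864 -0.7454]

Answer: 6.0237 12.6670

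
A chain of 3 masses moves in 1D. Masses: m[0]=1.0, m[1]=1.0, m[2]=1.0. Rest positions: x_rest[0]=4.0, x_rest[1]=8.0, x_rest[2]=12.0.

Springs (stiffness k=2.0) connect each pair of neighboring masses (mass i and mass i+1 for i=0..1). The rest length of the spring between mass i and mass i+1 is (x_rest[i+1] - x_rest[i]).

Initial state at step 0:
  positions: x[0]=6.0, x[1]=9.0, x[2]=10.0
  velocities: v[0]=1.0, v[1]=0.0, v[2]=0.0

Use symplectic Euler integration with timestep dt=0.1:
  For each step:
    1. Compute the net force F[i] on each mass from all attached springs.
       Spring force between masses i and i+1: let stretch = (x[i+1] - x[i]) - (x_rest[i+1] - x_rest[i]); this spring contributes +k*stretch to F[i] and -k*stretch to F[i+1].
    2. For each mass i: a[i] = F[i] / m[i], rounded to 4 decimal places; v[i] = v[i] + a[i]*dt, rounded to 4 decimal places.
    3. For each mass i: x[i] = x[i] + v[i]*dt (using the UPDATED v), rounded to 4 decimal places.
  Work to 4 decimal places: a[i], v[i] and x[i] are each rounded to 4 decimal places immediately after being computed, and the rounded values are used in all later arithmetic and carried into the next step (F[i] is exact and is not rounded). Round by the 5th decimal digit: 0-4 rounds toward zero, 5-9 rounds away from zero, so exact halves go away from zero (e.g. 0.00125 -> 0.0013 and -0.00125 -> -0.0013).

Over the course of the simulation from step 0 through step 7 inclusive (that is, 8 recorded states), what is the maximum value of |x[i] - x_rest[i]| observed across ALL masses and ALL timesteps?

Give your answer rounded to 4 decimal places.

Answer: 2.1748

Derivation:
Step 0: x=[6.0000 9.0000 10.0000] v=[1.0000 0.0000 0.0000]
Step 1: x=[6.0800 8.9600 10.0600] v=[0.8000 -0.4000 0.6000]
Step 2: x=[6.1376 8.8844 10.1780] v=[0.5760 -0.7560 1.1800]
Step 3: x=[6.1701 8.7797 10.3501] v=[0.3254 -1.0466 1.7213]
Step 4: x=[6.1748 8.6543 10.5708] v=[0.0473 -1.2544 2.2072]
Step 5: x=[6.1491 8.5176 10.8332] v=[-0.2568 -1.3670 2.6239]
Step 6: x=[6.0908 8.3798 11.1293] v=[-0.5831 -1.3776 2.9608]
Step 7: x=[5.9983 8.2513 11.4504] v=[-0.9253 -1.2855 3.2109]
Max displacement = 2.1748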